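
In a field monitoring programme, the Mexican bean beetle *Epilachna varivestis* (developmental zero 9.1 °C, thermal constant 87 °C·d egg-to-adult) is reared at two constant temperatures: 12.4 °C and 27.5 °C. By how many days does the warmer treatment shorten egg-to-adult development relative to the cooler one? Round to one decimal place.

21.6 days

At 12.4 °C: 87 / (12.4 − 9.1) = 87 / 3.3 = 26.364 d.
At 27.5 °C: 87 / (27.5 − 9.1) = 87 / 18.4 = 4.728 d.
Difference = |26.364 − 4.728| = 21.635 ≈ 21.6 days.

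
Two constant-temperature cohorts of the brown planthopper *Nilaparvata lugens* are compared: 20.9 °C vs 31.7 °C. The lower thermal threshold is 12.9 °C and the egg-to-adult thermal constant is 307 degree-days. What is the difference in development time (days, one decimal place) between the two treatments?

At 20.9 °C: 307 / (20.9 − 12.9) = 307 / 8.0 = 38.375 d.
At 31.7 °C: 307 / (31.7 − 12.9) = 307 / 18.8 = 16.330 d.
Difference = |38.375 − 16.330| = 22.045 ≈ 22.0 days.

22.0 days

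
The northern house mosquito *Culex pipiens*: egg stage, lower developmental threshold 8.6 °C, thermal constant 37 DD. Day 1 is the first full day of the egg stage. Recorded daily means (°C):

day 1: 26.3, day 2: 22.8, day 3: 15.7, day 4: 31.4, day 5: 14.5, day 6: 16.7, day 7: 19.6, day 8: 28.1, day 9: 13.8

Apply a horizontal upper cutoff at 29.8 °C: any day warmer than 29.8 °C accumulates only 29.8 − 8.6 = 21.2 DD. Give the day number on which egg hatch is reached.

Daily DD above 8.6 °C (capped at 21.2): 17.7, 14.2, 7.1, 21.2, 5.9, 8.1, 11.0, 19.5, 5.2.
Cumulative: 17.7, 31.9, 39.0, 60.2, 66.1, 74.2, 85.2, 104.7, 109.9.
The total first reaches 37 DD on day 3.

day 3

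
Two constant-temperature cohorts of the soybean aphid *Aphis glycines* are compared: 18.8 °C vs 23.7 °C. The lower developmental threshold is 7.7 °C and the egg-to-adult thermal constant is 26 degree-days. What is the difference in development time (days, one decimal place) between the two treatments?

0.7 days

At 18.8 °C: 26 / (18.8 − 7.7) = 26 / 11.1 = 2.342 d.
At 23.7 °C: 26 / (23.7 − 7.7) = 26 / 16.0 = 1.625 d.
Difference = |2.342 − 1.625| = 0.717 ≈ 0.7 days.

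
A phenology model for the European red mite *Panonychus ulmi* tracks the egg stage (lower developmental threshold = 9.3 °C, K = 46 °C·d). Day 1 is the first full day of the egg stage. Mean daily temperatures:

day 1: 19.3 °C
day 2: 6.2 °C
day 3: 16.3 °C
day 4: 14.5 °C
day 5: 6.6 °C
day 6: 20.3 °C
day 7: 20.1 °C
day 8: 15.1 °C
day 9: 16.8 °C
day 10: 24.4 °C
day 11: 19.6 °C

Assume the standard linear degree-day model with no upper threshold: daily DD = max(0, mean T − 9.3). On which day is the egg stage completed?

Daily DD above 9.3 °C: 10.0, 0.0, 7.0, 5.2, 0.0, 11.0, 10.8, 5.8, 7.5, 15.1, 10.3.
Cumulative: 10.0, 10.0, 17.0, 22.2, 22.2, 33.2, 44.0, 49.8, 57.3, 72.4, 82.7.
The total first reaches 46 DD on day 8.

day 8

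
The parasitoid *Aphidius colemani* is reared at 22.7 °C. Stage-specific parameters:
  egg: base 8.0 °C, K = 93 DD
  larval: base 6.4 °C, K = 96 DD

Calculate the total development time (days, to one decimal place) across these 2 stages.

12.2 days

egg: 93 / (22.7 − 8.0) = 93 / 14.7 = 6.327 d.
larval: 96 / (22.7 − 6.4) = 96 / 16.3 = 5.890 d.
Sum = 12.216 ≈ 12.2 days.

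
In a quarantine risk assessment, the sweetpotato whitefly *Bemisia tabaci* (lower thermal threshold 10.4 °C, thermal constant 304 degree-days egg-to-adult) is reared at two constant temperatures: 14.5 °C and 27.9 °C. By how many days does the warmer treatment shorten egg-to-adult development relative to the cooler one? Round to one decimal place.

56.8 days

At 14.5 °C: 304 / (14.5 − 10.4) = 304 / 4.1 = 74.146 d.
At 27.9 °C: 304 / (27.9 − 10.4) = 304 / 17.5 = 17.371 d.
Difference = |74.146 − 17.371| = 56.775 ≈ 56.8 days.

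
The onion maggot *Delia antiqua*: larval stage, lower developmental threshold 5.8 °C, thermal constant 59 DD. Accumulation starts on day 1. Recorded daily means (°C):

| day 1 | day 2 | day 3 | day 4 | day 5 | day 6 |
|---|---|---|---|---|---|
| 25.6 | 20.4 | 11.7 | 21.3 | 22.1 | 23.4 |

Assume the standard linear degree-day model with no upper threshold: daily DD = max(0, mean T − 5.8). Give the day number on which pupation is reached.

day 5

Daily DD above 5.8 °C: 19.8, 14.6, 5.9, 15.5, 16.3, 17.6.
Cumulative: 19.8, 34.4, 40.3, 55.8, 72.1, 89.7.
The total first reaches 59 DD on day 5.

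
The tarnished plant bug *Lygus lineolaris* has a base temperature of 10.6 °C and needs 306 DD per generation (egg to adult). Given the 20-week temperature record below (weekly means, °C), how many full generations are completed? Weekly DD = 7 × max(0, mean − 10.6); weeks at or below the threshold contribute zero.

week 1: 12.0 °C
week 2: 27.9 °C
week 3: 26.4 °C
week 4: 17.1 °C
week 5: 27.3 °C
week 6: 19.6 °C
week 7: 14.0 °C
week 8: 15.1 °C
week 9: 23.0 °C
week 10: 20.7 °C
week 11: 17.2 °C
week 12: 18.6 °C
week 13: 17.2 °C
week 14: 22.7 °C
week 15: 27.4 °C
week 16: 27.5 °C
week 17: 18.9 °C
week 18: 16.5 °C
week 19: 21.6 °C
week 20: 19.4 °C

4 generations

Weekly DD (7 × max(0, T̄ − 10.6)): 9.8, 121.1, 110.6, 45.5, 116.9, 63.0, 23.8, 31.5, 86.8, 70.7, 46.2, 56.0, 46.2, 84.7, 117.6, 118.3, 58.1, 41.3, 77.0, 61.6.
Season total = 1386.7 DD.
Complete generations = ⌊1386.7 / 306⌋ = 4.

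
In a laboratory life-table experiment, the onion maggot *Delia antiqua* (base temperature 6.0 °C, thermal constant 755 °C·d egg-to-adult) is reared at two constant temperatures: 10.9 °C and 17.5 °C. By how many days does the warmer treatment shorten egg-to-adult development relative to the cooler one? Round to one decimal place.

At 10.9 °C: 755 / (10.9 − 6.0) = 755 / 4.9 = 154.082 d.
At 17.5 °C: 755 / (17.5 − 6.0) = 755 / 11.5 = 65.652 d.
Difference = |154.082 − 65.652| = 88.429 ≈ 88.4 days.

88.4 days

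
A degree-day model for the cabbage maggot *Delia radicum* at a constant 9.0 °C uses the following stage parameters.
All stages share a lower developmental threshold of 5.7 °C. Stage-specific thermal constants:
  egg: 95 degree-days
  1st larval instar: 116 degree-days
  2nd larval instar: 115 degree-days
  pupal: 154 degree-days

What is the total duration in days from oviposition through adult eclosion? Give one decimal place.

Daily accumulation at 9.0 °C = 9.0 − 5.7 = 3.3 DD/day.
Total K = 95 + 116 + 115 + 154 = 480 DD.
Total duration = 480 / 3.3 = 145.455 ≈ 145.5 days.

145.5 days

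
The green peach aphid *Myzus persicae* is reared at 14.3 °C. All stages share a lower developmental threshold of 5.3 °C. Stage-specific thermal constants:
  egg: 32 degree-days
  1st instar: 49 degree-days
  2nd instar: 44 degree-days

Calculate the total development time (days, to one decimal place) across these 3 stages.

Daily accumulation at 14.3 °C = 14.3 − 5.3 = 9.0 DD/day.
Total K = 32 + 49 + 44 = 125 DD.
Total duration = 125 / 9.0 = 13.889 ≈ 13.9 days.

13.9 days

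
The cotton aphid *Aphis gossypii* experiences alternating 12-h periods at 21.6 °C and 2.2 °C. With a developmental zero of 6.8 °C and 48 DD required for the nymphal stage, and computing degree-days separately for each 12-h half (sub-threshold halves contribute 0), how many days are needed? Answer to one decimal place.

6.5 days

Day half: max(0, 21.6 − 6.8) × 0.5 = 14.8 × 0.5 = 7.40 DD.
Night half: max(0, 2.2 − 6.8) × 0.5 = 0.0 × 0.5 = 0.00 DD.
Per 24 h: 7.40 DD/day.
Duration = 48 / 7.40 = 6.486 ≈ 6.5 days.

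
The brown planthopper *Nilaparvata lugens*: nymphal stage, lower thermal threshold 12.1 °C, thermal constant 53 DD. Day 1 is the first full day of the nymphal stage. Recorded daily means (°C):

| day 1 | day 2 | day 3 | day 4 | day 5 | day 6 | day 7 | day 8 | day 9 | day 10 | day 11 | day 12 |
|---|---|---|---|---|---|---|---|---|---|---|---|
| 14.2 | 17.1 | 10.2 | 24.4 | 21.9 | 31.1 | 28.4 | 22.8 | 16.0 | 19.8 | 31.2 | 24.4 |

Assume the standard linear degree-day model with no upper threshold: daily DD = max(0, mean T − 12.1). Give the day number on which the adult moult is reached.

day 7

Daily DD above 12.1 °C: 2.1, 5.0, 0.0, 12.3, 9.8, 19.0, 16.3, 10.7, 3.9, 7.7, 19.1, 12.3.
Cumulative: 2.1, 7.1, 7.1, 19.4, 29.2, 48.2, 64.5, 75.2, 79.1, 86.8, 105.9, 118.2.
The total first reaches 53 DD on day 7.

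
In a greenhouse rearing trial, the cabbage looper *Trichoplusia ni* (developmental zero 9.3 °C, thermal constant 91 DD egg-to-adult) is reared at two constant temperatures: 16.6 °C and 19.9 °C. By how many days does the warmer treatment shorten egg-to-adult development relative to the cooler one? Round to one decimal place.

At 16.6 °C: 91 / (16.6 − 9.3) = 91 / 7.3 = 12.466 d.
At 19.9 °C: 91 / (19.9 − 9.3) = 91 / 10.6 = 8.585 d.
Difference = |12.466 − 8.585| = 3.881 ≈ 3.9 days.

3.9 days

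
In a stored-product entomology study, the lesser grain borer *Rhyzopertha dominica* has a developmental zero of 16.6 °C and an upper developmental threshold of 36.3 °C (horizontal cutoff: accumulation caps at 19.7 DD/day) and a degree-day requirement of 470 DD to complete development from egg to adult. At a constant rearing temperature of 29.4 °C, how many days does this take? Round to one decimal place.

36.7 days

Daily accumulation = 29.4 − 16.6 = 12.8 DD/day.
Duration = 470 / 12.8 = 36.719 ≈ 36.7 days.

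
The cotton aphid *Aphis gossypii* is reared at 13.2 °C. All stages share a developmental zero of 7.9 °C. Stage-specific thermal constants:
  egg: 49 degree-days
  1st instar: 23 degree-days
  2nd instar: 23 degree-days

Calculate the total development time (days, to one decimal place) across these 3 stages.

Daily accumulation at 13.2 °C = 13.2 − 7.9 = 5.3 DD/day.
Total K = 49 + 23 + 23 = 95 DD.
Total duration = 95 / 5.3 = 17.925 ≈ 17.9 days.

17.9 days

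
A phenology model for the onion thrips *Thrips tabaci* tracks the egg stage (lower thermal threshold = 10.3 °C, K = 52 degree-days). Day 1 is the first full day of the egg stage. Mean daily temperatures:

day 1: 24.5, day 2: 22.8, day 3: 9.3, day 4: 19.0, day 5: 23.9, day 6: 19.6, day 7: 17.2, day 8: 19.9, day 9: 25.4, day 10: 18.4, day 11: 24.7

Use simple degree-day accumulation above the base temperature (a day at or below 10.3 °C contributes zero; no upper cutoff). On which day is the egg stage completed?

Daily DD above 10.3 °C: 14.2, 12.5, 0.0, 8.7, 13.6, 9.3, 6.9, 9.6, 15.1, 8.1, 14.4.
Cumulative: 14.2, 26.7, 26.7, 35.4, 49.0, 58.3, 65.2, 74.8, 89.9, 98.0, 112.4.
The total first reaches 52 DD on day 6.

day 6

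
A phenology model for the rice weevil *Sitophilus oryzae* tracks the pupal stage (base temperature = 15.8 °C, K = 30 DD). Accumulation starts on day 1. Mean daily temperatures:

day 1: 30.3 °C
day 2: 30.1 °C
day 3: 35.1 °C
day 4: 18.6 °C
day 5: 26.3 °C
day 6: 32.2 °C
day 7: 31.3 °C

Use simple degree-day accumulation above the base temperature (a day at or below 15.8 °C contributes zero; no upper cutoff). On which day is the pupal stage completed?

Daily DD above 15.8 °C: 14.5, 14.3, 19.3, 2.8, 10.5, 16.4, 15.5.
Cumulative: 14.5, 28.8, 48.1, 50.9, 61.4, 77.8, 93.3.
The total first reaches 30 DD on day 3.

day 3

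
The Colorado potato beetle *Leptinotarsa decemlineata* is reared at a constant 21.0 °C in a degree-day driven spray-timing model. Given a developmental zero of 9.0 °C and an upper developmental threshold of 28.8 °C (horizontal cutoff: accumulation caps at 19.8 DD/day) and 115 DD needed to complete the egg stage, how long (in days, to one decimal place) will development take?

Daily accumulation = 21.0 − 9.0 = 12.0 DD/day.
Duration = 115 / 12.0 = 9.583 ≈ 9.6 days.

9.6 days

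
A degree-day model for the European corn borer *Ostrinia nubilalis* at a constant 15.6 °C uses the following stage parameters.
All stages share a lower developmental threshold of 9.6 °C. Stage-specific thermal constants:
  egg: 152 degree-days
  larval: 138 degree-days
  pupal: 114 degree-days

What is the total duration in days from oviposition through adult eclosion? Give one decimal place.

67.3 days

Daily accumulation at 15.6 °C = 15.6 − 9.6 = 6.0 DD/day.
Total K = 152 + 138 + 114 = 404 DD.
Total duration = 404 / 6.0 = 67.333 ≈ 67.3 days.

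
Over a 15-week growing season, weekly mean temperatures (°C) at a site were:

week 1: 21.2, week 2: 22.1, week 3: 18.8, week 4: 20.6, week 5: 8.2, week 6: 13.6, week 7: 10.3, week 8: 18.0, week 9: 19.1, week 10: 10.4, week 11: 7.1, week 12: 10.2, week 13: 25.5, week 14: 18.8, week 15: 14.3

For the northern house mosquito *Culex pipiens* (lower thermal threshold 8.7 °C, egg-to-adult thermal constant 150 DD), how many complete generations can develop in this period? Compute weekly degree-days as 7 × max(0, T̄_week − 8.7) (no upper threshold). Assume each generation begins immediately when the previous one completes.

Weekly DD (7 × max(0, T̄ − 8.7)): 87.5, 93.8, 70.7, 83.3, 0.0, 34.3, 11.2, 65.1, 72.8, 11.9, 0.0, 10.5, 117.6, 70.7, 39.2.
Season total = 768.6 DD.
Complete generations = ⌊768.6 / 150⌋ = 5.

5 generations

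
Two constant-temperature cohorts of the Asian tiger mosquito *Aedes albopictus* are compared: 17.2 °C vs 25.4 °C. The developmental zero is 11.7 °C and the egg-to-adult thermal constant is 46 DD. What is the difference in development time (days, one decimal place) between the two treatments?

At 17.2 °C: 46 / (17.2 − 11.7) = 46 / 5.5 = 8.364 d.
At 25.4 °C: 46 / (25.4 − 11.7) = 46 / 13.7 = 3.358 d.
Difference = |8.364 − 3.358| = 5.006 ≈ 5.0 days.

5.0 days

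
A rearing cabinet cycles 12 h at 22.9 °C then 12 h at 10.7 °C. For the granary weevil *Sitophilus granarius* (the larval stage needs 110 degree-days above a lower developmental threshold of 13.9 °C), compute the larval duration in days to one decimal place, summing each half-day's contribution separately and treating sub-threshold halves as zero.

Day half: max(0, 22.9 − 13.9) × 0.5 = 9.0 × 0.5 = 4.50 DD.
Night half: max(0, 10.7 − 13.9) × 0.5 = 0.0 × 0.5 = 0.00 DD.
Per 24 h: 4.50 DD/day.
Duration = 110 / 4.50 = 24.444 ≈ 24.4 days.

24.4 days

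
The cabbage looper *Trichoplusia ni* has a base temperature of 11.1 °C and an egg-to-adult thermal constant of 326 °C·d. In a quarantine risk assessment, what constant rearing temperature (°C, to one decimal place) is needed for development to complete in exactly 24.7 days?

Required daily accumulation = 326 / 24.7 = 13.198 DD/day.
T = T_base + 13.198 = 11.1 + 13.198 = 24.298 ≈ 24.3 °C.

24.3 °C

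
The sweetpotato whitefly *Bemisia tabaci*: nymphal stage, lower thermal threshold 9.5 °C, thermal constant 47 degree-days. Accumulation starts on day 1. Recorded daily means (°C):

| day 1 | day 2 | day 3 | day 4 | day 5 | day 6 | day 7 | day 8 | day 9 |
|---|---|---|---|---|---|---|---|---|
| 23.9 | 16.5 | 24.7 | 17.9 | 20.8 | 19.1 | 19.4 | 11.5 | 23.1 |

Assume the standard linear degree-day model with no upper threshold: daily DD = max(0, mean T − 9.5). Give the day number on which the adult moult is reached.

Daily DD above 9.5 °C: 14.4, 7.0, 15.2, 8.4, 11.3, 9.6, 9.9, 2.0, 13.6.
Cumulative: 14.4, 21.4, 36.6, 45.0, 56.3, 65.9, 75.8, 77.8, 91.4.
The total first reaches 47 DD on day 5.

day 5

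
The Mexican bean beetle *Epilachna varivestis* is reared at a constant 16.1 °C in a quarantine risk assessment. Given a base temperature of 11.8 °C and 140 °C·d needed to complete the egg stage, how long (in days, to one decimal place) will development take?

32.6 days

Daily accumulation = 16.1 − 11.8 = 4.3 DD/day.
Duration = 140 / 4.3 = 32.558 ≈ 32.6 days.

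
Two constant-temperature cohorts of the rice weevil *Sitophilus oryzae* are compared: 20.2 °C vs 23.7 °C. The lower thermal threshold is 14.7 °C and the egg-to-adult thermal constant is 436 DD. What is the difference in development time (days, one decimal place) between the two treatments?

At 20.2 °C: 436 / (20.2 − 14.7) = 436 / 5.5 = 79.273 d.
At 23.7 °C: 436 / (23.7 − 14.7) = 436 / 9.0 = 48.444 d.
Difference = |79.273 − 48.444| = 30.828 ≈ 30.8 days.

30.8 days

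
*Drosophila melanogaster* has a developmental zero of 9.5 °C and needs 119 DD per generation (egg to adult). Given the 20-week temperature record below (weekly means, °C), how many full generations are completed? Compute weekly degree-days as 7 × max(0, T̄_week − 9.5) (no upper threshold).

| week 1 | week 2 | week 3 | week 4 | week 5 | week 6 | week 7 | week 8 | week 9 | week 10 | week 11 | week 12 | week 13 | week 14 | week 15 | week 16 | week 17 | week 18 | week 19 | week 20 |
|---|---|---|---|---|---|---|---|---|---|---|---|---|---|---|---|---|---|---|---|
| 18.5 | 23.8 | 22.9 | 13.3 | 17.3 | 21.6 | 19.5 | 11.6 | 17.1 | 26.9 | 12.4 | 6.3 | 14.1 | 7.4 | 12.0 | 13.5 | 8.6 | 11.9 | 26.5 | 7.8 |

Weekly DD (7 × max(0, T̄ − 9.5)): 63.0, 100.1, 93.8, 26.6, 54.6, 84.7, 70.0, 14.7, 53.2, 121.8, 20.3, 0.0, 32.2, 0.0, 17.5, 28.0, 0.0, 16.8, 119.0, 0.0.
Season total = 916.3 DD.
Complete generations = ⌊916.3 / 119⌋ = 7.

7 generations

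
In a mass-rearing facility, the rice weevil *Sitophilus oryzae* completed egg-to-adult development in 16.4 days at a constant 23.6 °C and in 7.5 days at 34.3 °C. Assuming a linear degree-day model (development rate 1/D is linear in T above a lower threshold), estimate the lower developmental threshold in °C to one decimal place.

Linear rate model ⇒ the product D·(T − T_b) is constant across temperatures.
16.4·(23.6 − T_b) = 7.5·(34.3 − T_b)
T_b = (16.4·23.6 − 7.5·34.3) / (16.4 − 7.5) = 129.79 / 8.9 = 14.583 °C ≈ 14.6 °C.

14.6 °C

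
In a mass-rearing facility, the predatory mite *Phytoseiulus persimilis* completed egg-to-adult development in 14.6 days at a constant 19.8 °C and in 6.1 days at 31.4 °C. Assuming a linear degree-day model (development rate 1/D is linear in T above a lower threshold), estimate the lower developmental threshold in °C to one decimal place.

Under the model K = D·(T − T_b), so D₁·(T₁ − T_b) = D₂·(T₂ − T_b).
14.6·(19.8 − T_b) = 6.1·(31.4 − T_b)
T_b = (14.6·19.8 − 6.1·31.4) / (14.6 − 6.1) = 97.54 / 8.5 = 11.475 °C ≈ 11.5 °C.

11.5 °C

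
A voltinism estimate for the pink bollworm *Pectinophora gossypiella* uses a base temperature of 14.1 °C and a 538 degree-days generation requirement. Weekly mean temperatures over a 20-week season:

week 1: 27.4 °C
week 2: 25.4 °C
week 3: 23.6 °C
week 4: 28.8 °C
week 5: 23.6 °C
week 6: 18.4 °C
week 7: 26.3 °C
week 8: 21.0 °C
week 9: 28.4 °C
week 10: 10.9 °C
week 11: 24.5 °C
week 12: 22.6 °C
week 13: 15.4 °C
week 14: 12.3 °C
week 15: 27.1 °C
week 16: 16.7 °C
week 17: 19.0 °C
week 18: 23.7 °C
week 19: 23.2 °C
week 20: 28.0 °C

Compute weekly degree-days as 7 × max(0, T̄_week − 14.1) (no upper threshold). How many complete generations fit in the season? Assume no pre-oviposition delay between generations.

2 generations

Weekly DD (7 × max(0, T̄ − 14.1)): 93.1, 79.1, 66.5, 102.9, 66.5, 30.1, 85.4, 48.3, 100.1, 0.0, 72.8, 59.5, 9.1, 0.0, 91.0, 18.2, 34.3, 67.2, 63.7, 97.3.
Season total = 1185.1 DD.
Complete generations = ⌊1185.1 / 538⌋ = 2.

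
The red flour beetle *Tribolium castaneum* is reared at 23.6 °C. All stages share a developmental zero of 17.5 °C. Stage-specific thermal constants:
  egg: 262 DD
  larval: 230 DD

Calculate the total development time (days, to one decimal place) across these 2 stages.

Daily accumulation at 23.6 °C = 23.6 − 17.5 = 6.1 DD/day.
Total K = 262 + 230 = 492 DD.
Total duration = 492 / 6.1 = 80.656 ≈ 80.7 days.

80.7 days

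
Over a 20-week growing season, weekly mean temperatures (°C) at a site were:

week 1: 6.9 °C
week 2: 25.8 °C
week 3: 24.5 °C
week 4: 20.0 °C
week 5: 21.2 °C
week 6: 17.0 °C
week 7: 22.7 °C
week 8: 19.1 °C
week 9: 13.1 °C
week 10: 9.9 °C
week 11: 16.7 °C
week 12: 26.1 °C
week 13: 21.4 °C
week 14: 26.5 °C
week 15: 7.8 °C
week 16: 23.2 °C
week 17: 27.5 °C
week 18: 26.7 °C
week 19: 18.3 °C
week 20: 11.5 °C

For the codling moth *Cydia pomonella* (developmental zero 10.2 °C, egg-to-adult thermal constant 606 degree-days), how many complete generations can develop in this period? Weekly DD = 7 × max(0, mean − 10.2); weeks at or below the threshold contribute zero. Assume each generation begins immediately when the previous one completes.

2 generations

Weekly DD (7 × max(0, T̄ − 10.2)): 0.0, 109.2, 100.1, 68.6, 77.0, 47.6, 87.5, 62.3, 20.3, 0.0, 45.5, 111.3, 78.4, 114.1, 0.0, 91.0, 121.1, 115.5, 56.7, 9.1.
Season total = 1315.3 DD.
Complete generations = ⌊1315.3 / 606⌋ = 2.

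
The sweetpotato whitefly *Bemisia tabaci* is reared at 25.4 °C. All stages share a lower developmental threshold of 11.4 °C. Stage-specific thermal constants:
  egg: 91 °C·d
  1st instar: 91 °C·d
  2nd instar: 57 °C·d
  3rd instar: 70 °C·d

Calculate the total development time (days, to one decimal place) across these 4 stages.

22.1 days

Daily accumulation at 25.4 °C = 25.4 − 11.4 = 14.0 DD/day.
Total K = 91 + 91 + 57 + 70 = 309 DD.
Total duration = 309 / 14.0 = 22.071 ≈ 22.1 days.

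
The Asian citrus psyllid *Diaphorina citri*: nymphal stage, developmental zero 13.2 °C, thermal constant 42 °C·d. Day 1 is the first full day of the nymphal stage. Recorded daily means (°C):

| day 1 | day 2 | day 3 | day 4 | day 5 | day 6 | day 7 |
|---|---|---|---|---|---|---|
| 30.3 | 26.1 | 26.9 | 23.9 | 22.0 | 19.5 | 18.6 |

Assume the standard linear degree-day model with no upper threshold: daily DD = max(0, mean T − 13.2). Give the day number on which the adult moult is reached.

day 3

Daily DD above 13.2 °C: 17.1, 12.9, 13.7, 10.7, 8.8, 6.3, 5.4.
Cumulative: 17.1, 30.0, 43.7, 54.4, 63.2, 69.5, 74.9.
The total first reaches 42 DD on day 3.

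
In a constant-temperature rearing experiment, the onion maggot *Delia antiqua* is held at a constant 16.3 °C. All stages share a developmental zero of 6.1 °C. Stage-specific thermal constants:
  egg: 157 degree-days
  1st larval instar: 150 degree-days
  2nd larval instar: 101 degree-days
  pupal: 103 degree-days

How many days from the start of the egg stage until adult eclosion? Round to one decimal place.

50.1 days

Daily accumulation at 16.3 °C = 16.3 − 6.1 = 10.2 DD/day.
Total K = 157 + 150 + 101 + 103 = 511 DD.
Total duration = 511 / 10.2 = 50.098 ≈ 50.1 days.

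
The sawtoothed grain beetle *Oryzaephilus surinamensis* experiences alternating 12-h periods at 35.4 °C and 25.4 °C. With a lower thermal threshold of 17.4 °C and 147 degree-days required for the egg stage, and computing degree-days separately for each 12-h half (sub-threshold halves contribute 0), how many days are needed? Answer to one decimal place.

Day half: max(0, 35.4 − 17.4) × 0.5 = 18.0 × 0.5 = 9.00 DD.
Night half: max(0, 25.4 − 17.4) × 0.5 = 8.0 × 0.5 = 4.00 DD.
Per 24 h: 13.00 DD/day.
Duration = 147 / 13.00 = 11.308 ≈ 11.3 days.

11.3 days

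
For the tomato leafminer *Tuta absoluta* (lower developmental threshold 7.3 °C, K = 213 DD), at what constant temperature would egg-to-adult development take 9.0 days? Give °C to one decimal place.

31.0 °C

Required daily accumulation = 213 / 9.0 = 23.667 DD/day.
T = T_base + 23.667 = 7.3 + 23.667 = 30.967 ≈ 31.0 °C.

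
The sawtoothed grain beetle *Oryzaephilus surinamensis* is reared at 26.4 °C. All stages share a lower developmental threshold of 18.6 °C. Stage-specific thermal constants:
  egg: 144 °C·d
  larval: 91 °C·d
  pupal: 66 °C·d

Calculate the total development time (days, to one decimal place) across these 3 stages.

38.6 days

Daily accumulation at 26.4 °C = 26.4 − 18.6 = 7.8 DD/day.
Total K = 144 + 91 + 66 = 301 DD.
Total duration = 301 / 7.8 = 38.590 ≈ 38.6 days.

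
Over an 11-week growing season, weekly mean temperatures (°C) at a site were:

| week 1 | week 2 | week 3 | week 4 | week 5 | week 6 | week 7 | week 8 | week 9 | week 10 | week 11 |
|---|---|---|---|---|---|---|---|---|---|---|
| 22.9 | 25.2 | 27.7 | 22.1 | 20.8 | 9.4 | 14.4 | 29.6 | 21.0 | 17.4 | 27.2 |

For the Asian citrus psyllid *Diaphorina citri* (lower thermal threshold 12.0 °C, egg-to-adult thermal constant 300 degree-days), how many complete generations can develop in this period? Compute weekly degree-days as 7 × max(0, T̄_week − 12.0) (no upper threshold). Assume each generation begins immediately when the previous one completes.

Weekly DD (7 × max(0, T̄ − 12.0)): 76.3, 92.4, 109.9, 70.7, 61.6, 0.0, 16.8, 123.2, 63.0, 37.8, 106.4.
Season total = 758.1 DD.
Complete generations = ⌊758.1 / 300⌋ = 2.

2 generations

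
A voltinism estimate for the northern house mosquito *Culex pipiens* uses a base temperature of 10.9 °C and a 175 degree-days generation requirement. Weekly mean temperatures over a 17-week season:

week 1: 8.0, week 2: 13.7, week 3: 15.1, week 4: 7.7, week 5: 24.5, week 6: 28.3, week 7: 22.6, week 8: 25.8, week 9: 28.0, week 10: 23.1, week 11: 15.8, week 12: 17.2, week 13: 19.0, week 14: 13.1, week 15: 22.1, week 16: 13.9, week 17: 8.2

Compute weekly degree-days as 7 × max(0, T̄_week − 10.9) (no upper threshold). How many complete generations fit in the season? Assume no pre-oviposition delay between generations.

5 generations

Weekly DD (7 × max(0, T̄ − 10.9)): 0.0, 19.6, 29.4, 0.0, 95.2, 121.8, 81.9, 104.3, 119.7, 85.4, 34.3, 44.1, 56.7, 15.4, 78.4, 21.0, 0.0.
Season total = 907.2 DD.
Complete generations = ⌊907.2 / 175⌋ = 5.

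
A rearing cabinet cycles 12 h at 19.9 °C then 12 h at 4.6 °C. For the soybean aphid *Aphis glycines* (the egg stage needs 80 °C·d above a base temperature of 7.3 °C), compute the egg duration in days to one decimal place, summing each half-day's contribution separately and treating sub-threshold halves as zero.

Day half: max(0, 19.9 − 7.3) × 0.5 = 12.6 × 0.5 = 6.30 DD.
Night half: max(0, 4.6 − 7.3) × 0.5 = 0.0 × 0.5 = 0.00 DD.
Per 24 h: 6.30 DD/day.
Duration = 80 / 6.30 = 12.698 ≈ 12.7 days.

12.7 days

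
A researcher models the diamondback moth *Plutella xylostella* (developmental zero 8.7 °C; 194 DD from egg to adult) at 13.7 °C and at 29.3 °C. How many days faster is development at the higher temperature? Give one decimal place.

29.4 days

At 13.7 °C: 194 / (13.7 − 8.7) = 194 / 5.0 = 38.800 d.
At 29.3 °C: 194 / (29.3 − 8.7) = 194 / 20.6 = 9.417 d.
Difference = |38.800 − 9.417| = 29.383 ≈ 29.4 days.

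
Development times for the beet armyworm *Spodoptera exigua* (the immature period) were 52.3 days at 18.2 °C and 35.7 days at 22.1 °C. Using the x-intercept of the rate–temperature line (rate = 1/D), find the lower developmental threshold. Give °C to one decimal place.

Equal thermal constants: D₁(T₁ − T_b) = D₂(T₂ − T_b).
52.3·(18.2 − T_b) = 35.7·(22.1 − T_b)
T_b = (52.3·18.2 − 35.7·22.1) / (52.3 − 35.7) = 162.89 / 16.6 = 9.813 °C ≈ 9.8 °C.

9.8 °C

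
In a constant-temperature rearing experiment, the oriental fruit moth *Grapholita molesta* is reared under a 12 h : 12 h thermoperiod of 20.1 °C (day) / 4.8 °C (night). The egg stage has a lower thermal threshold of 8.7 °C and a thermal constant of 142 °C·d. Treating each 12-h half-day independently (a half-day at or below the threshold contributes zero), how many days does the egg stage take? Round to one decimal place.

24.9 days

Day half: max(0, 20.1 − 8.7) × 0.5 = 11.4 × 0.5 = 5.70 DD.
Night half: max(0, 4.8 − 8.7) × 0.5 = 0.0 × 0.5 = 0.00 DD.
Per 24 h: 5.70 DD/day.
Duration = 142 / 5.70 = 24.912 ≈ 24.9 days.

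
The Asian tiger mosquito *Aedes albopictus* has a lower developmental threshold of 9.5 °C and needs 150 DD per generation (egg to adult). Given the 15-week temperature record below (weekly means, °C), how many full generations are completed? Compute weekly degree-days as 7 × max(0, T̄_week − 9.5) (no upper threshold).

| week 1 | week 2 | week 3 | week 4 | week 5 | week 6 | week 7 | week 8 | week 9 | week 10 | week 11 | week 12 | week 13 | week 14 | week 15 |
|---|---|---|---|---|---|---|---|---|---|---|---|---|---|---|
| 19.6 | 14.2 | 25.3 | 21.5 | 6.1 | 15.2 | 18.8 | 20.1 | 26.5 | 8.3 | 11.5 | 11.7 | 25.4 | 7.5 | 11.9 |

Weekly DD (7 × max(0, T̄ − 9.5)): 70.7, 32.9, 110.6, 84.0, 0.0, 39.9, 65.1, 74.2, 119.0, 0.0, 14.0, 15.4, 111.3, 0.0, 16.8.
Season total = 753.9 DD.
Complete generations = ⌊753.9 / 150⌋ = 5.

5 generations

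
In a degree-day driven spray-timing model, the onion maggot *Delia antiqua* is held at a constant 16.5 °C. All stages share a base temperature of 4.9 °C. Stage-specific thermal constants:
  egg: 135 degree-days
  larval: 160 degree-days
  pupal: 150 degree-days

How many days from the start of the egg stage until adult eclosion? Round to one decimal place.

Daily accumulation at 16.5 °C = 16.5 − 4.9 = 11.6 DD/day.
Total K = 135 + 160 + 150 = 445 DD.
Total duration = 445 / 11.6 = 38.362 ≈ 38.4 days.

38.4 days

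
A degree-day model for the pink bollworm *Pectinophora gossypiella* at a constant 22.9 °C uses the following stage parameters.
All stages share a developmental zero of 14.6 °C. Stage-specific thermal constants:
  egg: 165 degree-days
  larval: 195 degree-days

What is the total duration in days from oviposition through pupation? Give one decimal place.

Daily accumulation at 22.9 °C = 22.9 − 14.6 = 8.3 DD/day.
Total K = 165 + 195 = 360 DD.
Total duration = 360 / 8.3 = 43.373 ≈ 43.4 days.

43.4 days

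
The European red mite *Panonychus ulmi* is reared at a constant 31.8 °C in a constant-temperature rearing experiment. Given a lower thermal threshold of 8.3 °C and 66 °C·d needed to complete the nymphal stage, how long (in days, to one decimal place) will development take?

Daily accumulation = 31.8 − 8.3 = 23.5 DD/day.
Duration = 66 / 23.5 = 2.809 ≈ 2.8 days.

2.8 days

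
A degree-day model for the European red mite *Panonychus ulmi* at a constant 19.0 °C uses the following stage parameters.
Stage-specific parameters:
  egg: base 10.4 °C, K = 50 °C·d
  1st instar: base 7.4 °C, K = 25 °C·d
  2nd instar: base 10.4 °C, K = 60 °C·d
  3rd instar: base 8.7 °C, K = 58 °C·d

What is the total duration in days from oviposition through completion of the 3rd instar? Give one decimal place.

egg: 50 / (19.0 − 10.4) = 50 / 8.6 = 5.814 d.
1st instar: 25 / (19.0 − 7.4) = 25 / 11.6 = 2.155 d.
2nd instar: 60 / (19.0 − 10.4) = 60 / 8.6 = 6.977 d.
3rd instar: 58 / (19.0 − 8.7) = 58 / 10.3 = 5.631 d.
Sum = 20.577 ≈ 20.6 days.

20.6 days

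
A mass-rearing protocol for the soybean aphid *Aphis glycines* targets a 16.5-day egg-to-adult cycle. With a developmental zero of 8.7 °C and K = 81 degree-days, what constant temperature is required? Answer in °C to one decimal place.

Required daily accumulation = 81 / 16.5 = 4.909 DD/day.
T = T_base + 4.909 = 8.7 + 4.909 = 13.609 ≈ 13.6 °C.

13.6 °C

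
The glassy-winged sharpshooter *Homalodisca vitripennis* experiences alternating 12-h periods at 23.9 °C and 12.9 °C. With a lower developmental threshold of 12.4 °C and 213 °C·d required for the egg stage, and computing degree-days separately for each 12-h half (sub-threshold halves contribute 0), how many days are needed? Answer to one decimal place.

Day half: max(0, 23.9 − 12.4) × 0.5 = 11.5 × 0.5 = 5.75 DD.
Night half: max(0, 12.9 − 12.4) × 0.5 = 0.5 × 0.5 = 0.25 DD.
Per 24 h: 6.00 DD/day.
Duration = 213 / 6.00 = 35.500 ≈ 35.5 days.

35.5 days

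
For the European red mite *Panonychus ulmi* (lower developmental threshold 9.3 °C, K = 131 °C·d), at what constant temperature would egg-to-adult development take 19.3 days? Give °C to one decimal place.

16.1 °C

Required daily accumulation = 131 / 19.3 = 6.788 DD/day.
T = T_base + 6.788 = 9.3 + 6.788 = 16.088 ≈ 16.1 °C.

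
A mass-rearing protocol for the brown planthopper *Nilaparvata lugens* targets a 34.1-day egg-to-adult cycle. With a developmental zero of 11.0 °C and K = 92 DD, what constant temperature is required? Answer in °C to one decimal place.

13.7 °C

Required daily accumulation = 92 / 34.1 = 2.698 DD/day.
T = T_base + 2.698 = 11.0 + 2.698 = 13.698 ≈ 13.7 °C.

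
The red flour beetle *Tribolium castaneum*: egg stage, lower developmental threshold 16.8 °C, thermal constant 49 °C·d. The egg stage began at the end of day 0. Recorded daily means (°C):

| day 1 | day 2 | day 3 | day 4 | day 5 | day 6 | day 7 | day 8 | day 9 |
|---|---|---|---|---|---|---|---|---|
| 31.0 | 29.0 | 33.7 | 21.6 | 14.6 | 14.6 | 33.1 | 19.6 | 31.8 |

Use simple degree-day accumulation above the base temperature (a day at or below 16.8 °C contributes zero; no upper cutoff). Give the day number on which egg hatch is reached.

Daily DD above 16.8 °C: 14.2, 12.2, 16.9, 4.8, 0.0, 0.0, 16.3, 2.8, 15.0.
Cumulative: 14.2, 26.4, 43.3, 48.1, 48.1, 48.1, 64.4, 67.2, 82.2.
The total first reaches 49 DD on day 7.

day 7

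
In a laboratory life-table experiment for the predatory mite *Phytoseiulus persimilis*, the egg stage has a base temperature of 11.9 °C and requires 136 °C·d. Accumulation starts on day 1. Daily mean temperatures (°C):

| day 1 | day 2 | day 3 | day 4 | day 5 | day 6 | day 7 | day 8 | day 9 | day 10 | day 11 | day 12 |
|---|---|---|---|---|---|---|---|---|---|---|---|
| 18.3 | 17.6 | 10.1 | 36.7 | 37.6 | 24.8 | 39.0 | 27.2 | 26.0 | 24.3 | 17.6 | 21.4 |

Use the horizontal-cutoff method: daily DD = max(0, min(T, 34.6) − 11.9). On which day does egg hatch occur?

day 11

Daily DD above 11.9 °C (capped at 22.7): 6.4, 5.7, 0.0, 22.7, 22.7, 12.9, 22.7, 15.3, 14.1, 12.4, 5.7, 9.5.
Cumulative: 6.4, 12.1, 12.1, 34.8, 57.5, 70.4, 93.1, 108.4, 122.5, 134.9, 140.6, 150.1.
The total first reaches 136 DD on day 11.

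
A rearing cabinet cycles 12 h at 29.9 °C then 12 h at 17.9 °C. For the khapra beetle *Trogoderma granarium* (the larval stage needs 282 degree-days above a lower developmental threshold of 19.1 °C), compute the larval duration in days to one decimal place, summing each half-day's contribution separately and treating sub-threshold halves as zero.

Day half: max(0, 29.9 − 19.1) × 0.5 = 10.8 × 0.5 = 5.40 DD.
Night half: max(0, 17.9 − 19.1) × 0.5 = 0.0 × 0.5 = 0.00 DD.
Per 24 h: 5.40 DD/day.
Duration = 282 / 5.40 = 52.222 ≈ 52.2 days.

52.2 days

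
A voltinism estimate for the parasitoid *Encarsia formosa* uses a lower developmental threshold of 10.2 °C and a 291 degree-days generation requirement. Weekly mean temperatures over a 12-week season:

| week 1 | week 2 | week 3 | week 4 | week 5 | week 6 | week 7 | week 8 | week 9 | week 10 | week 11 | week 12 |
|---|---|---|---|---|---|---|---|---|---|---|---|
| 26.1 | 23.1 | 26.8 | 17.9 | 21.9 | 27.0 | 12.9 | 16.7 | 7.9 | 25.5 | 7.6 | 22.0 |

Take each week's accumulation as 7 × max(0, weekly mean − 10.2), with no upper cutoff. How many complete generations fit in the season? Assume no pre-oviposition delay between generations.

2 generations

Weekly DD (7 × max(0, T̄ − 10.2)): 111.3, 90.3, 116.2, 53.9, 81.9, 117.6, 18.9, 45.5, 0.0, 107.1, 0.0, 82.6.
Season total = 825.3 DD.
Complete generations = ⌊825.3 / 291⌋ = 2.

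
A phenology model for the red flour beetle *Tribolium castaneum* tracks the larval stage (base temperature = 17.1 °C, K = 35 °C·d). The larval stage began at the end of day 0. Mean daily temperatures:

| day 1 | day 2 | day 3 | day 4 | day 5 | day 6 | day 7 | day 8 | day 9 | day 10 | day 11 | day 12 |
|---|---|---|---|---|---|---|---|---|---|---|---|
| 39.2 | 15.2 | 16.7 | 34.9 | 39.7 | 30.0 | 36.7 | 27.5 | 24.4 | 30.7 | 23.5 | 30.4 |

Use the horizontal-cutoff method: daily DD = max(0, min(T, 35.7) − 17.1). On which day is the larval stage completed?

Daily DD above 17.1 °C (capped at 18.6): 18.6, 0.0, 0.0, 17.8, 18.6, 12.9, 18.6, 10.4, 7.3, 13.6, 6.4, 13.3.
Cumulative: 18.6, 18.6, 18.6, 36.4, 55.0, 67.9, 86.5, 96.9, 104.2, 117.8, 124.2, 137.5.
The total first reaches 35 DD on day 4.

day 4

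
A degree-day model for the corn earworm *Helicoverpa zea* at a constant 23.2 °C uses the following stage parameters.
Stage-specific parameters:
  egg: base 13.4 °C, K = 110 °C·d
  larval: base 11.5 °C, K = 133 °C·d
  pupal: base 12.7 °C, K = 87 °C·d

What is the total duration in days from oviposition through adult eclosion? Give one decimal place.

egg: 110 / (23.2 − 13.4) = 110 / 9.8 = 11.224 d.
larval: 133 / (23.2 − 11.5) = 133 / 11.7 = 11.368 d.
pupal: 87 / (23.2 − 12.7) = 87 / 10.5 = 8.286 d.
Sum = 30.878 ≈ 30.9 days.

30.9 days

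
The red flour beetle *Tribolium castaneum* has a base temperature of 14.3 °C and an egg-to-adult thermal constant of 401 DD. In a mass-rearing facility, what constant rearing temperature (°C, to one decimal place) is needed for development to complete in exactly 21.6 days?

32.9 °C

Required daily accumulation = 401 / 21.6 = 18.565 DD/day.
T = T_base + 18.565 = 14.3 + 18.565 = 32.865 ≈ 32.9 °C.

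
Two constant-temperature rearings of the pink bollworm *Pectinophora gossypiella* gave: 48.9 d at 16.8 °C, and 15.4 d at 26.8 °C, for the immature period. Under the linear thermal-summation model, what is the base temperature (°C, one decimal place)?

12.2 °C

Equal thermal constants: D₁(T₁ − T_b) = D₂(T₂ − T_b).
48.9·(16.8 − T_b) = 15.4·(26.8 − T_b)
T_b = (48.9·16.8 − 15.4·26.8) / (48.9 − 15.4) = 408.80 / 33.5 = 12.203 °C ≈ 12.2 °C.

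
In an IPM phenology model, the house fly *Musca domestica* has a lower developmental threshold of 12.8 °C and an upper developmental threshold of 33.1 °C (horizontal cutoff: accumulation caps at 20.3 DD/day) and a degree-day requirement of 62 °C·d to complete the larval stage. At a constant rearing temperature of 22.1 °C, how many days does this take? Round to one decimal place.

6.7 days

Daily accumulation = 22.1 − 12.8 = 9.3 DD/day.
Duration = 62 / 9.3 = 6.667 ≈ 6.7 days.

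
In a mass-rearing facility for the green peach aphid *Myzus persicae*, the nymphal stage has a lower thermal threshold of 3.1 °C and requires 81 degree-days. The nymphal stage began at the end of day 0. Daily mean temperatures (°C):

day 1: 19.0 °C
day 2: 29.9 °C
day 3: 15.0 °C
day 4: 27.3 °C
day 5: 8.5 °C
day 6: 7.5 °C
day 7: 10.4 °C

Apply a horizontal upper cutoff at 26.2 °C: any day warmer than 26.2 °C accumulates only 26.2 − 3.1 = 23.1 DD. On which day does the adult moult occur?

Daily DD above 3.1 °C (capped at 23.1): 15.9, 23.1, 11.9, 23.1, 5.4, 4.4, 7.3.
Cumulative: 15.9, 39.0, 50.9, 74.0, 79.4, 83.8, 91.1.
The total first reaches 81 DD on day 6.

day 6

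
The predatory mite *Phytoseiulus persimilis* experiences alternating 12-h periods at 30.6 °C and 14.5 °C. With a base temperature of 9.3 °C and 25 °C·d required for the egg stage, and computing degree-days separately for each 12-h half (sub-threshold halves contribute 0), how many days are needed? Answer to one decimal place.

1.9 days

Day half: max(0, 30.6 − 9.3) × 0.5 = 21.3 × 0.5 = 10.65 DD.
Night half: max(0, 14.5 − 9.3) × 0.5 = 5.2 × 0.5 = 2.60 DD.
Per 24 h: 13.25 DD/day.
Duration = 25 / 13.25 = 1.887 ≈ 1.9 days.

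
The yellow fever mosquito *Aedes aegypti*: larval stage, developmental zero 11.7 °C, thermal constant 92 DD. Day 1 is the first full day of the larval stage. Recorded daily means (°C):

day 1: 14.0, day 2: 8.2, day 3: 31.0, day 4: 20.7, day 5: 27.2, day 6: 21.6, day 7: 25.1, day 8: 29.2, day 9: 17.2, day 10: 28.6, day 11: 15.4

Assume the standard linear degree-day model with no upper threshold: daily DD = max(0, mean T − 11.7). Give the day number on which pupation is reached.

day 9

Daily DD above 11.7 °C: 2.3, 0.0, 19.3, 9.0, 15.5, 9.9, 13.4, 17.5, 5.5, 16.9, 3.7.
Cumulative: 2.3, 2.3, 21.6, 30.6, 46.1, 56.0, 69.4, 86.9, 92.4, 109.3, 113.0.
The total first reaches 92 DD on day 9.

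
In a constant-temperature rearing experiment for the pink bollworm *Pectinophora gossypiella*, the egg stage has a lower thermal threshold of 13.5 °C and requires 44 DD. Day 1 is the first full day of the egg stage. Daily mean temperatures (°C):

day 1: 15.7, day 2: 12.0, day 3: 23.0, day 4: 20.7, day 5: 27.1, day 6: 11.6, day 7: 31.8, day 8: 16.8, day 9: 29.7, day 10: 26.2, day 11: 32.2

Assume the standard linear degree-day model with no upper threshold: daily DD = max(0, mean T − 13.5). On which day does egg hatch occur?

day 7

Daily DD above 13.5 °C: 2.2, 0.0, 9.5, 7.2, 13.6, 0.0, 18.3, 3.3, 16.2, 12.7, 18.7.
Cumulative: 2.2, 2.2, 11.7, 18.9, 32.5, 32.5, 50.8, 54.1, 70.3, 83.0, 101.7.
The total first reaches 44 DD on day 7.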